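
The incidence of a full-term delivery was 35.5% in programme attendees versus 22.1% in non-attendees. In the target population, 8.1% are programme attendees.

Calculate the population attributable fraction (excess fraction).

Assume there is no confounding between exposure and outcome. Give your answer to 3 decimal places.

PAF ≈ 0.047

p₁ = 0.355, p₀ = 0.221.
Overall risk P(Y=1) = π·p₁ + (1−π)·p₀ = 0.081×0.355 + 0.919×0.221 = 0.23185.
Under exogeneity, PAF = [P(Y=1) − p₀] / P(Y=1).
PAF = (0.23185 − 0.221) / 0.23185 ≈ 0.0468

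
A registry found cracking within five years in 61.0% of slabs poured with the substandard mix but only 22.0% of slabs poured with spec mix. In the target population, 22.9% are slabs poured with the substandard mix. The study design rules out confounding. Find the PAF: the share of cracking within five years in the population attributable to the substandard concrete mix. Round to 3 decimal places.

PAF ≈ 0.289

p₁ = 0.61, p₀ = 0.22.
Overall risk P(Y=1) = π·p₁ + (1−π)·p₀ = 0.229×0.61 + 0.771×0.22 = 0.30931.
Under exogeneity, PAF = [P(Y=1) − p₀] / P(Y=1).
PAF = (0.30931 − 0.22) / 0.30931 ≈ 0.2887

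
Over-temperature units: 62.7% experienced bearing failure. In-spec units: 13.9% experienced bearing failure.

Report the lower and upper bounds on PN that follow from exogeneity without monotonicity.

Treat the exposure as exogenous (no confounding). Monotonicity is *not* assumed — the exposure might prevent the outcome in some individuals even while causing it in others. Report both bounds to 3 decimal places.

p₁ = 0.627, p₀ = 0.139.
Under exogeneity alone the bounds on PN are max{0,(p₁−p₀)/p₁} ≤ PN ≤ min{1,(1−p₀)/p₁}.
  lower = (p₁ − p₀)/p₁ = 0.488 / 0.627 ≈ 0.7783
  upper = min{1, (1 − p₀)/p₁} = 0.861 / 0.627 ≈ 1.3732 → capped at 1

0.778 ≤ PN ≤ 1.000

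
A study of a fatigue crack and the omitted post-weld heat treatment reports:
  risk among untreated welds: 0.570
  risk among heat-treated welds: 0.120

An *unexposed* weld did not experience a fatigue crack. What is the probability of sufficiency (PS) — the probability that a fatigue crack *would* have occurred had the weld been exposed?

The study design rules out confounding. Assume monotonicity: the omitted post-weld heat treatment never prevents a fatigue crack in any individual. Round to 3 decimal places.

PS ≈ 0.511

Let p₁ = 0.57, p₀ = 0.12.
Under exogeneity and monotonicity, PS = (p₁ − p₀) / (1 − p₀).
PS = (0.57 − 0.12) / (1 − 0.12) = 0.45 / 0.88 ≈ 0.5114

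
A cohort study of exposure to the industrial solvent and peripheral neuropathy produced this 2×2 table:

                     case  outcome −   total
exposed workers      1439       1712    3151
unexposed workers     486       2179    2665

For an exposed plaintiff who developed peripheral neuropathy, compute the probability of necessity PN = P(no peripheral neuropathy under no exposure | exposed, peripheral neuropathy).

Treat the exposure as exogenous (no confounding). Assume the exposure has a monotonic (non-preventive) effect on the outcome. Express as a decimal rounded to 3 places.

p₁ = P(outcome | exposed) = 1439/3151 = 0.45668
p₀ = P(outcome | unexposed) = 486/2665 = 0.18236
Under exogeneity and monotonicity, PN = (p₁ − p₀)/p₁.
PN = (0.45668 − 0.18236) / 0.45668 ≈ 0.6007

PN ≈ 0.601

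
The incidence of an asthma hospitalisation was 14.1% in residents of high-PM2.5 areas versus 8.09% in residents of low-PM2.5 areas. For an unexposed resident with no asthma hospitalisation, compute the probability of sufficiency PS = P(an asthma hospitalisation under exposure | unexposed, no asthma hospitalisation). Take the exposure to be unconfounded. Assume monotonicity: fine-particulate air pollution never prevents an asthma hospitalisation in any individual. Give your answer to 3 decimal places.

PS ≈ 0.065

p₁ = 0.141, p₀ = 0.0809.
Under exogeneity and monotonicity, PS = (p₁ − p₀) / (1 − p₀).
PS = (0.141 − 0.0809) / (1 − 0.0809) = 0.0601 / 0.9191 ≈ 0.0654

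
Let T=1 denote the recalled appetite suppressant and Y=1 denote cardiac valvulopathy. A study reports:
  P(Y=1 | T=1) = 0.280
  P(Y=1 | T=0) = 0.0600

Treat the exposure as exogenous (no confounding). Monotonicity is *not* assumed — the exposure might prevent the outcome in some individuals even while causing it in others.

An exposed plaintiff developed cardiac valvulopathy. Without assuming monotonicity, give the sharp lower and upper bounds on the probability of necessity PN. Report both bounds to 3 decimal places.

0.786 ≤ PN ≤ 1.000

Let p₁ = 0.28, p₀ = 0.06.
Under exogeneity alone the bounds on PN are max{0,(p₁−p₀)/p₁} ≤ PN ≤ min{1,(1−p₀)/p₁}.
  lower = (p₁ − p₀)/p₁ = 0.22 / 0.28 ≈ 0.7857
  upper = min{1, (1 − p₀)/p₁} = 0.94 / 0.28 ≈ 3.3571 → capped at 1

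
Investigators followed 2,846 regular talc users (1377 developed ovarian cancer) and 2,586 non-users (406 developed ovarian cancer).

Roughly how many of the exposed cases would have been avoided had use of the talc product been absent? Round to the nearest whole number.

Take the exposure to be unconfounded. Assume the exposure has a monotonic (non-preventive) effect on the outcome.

about 930 cases

p₁ = P(outcome | exposed) = 1377/2846 = 0.48384
p₀ = P(outcome | unexposed) = 406/2586 = 0.157
PN = (p₁ − p₀)/p₁ = (0.48384 − 0.157) / 0.48384 ≈ 0.67551.
Attributable cases ≈ PN × (exposed cases) = 0.67551 × 1377 ≈ 930.18.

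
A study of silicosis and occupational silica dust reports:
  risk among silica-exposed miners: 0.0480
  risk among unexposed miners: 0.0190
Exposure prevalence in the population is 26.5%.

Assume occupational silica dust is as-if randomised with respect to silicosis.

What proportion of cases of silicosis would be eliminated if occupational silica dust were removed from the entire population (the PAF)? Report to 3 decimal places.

PAF ≈ 0.288

Let p₁ = 0.048, p₀ = 0.019.
Overall risk P(Y=1) = π·p₁ + (1−π)·p₀ = 0.265×0.048 + 0.735×0.019 = 0.026685.
Under exogeneity, PAF = [P(Y=1) − p₀] / P(Y=1).
PAF = (0.026685 − 0.019) / 0.026685 ≈ 0.2880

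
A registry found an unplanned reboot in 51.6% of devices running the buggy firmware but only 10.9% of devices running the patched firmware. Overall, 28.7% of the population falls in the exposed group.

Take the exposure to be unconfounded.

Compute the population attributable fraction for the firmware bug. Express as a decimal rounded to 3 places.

p₁ = 0.516, p₀ = 0.109.
Overall risk P(Y=1) = π·p₁ + (1−π)·p₀ = 0.287×0.516 + 0.713×0.109 = 0.22581.
Under exogeneity, PAF = [P(Y=1) − p₀] / P(Y=1).
PAF = (0.22581 − 0.109) / 0.22581 ≈ 0.5173

PAF ≈ 0.517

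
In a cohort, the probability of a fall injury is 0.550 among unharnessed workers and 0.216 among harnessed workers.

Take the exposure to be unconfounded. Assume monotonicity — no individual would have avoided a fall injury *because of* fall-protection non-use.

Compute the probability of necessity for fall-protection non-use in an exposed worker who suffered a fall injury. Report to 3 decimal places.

PN ≈ 0.607

Let p₁ = 0.55, p₀ = 0.216.
Under exogeneity and monotonicity, PN = (p₁ − p₀) / p₁.
PN = (0.55 − 0.216) / 0.55 = 0.334 / 0.55 ≈ 0.6073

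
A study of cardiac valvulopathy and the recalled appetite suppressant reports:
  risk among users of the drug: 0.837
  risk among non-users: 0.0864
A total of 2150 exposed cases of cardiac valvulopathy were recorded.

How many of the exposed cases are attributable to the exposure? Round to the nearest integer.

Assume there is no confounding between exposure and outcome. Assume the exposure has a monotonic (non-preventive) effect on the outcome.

about 1928 cases

Let p₁ = 0.837, p₀ = 0.0864.
PN = (p₁ − p₀)/p₁ = (0.837 − 0.0864) / 0.837 ≈ 0.89677.
Attributable cases ≈ PN × (exposed cases) = 0.89677 × 2150 ≈ 1928.06.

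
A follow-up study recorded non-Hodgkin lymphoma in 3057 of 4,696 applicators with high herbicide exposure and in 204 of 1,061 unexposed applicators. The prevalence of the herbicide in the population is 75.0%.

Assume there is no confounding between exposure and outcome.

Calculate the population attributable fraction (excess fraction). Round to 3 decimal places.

p₁ = P(outcome | exposed) = 3057/4696 = 0.65098
p₀ = P(outcome | unexposed) = 204/1061 = 0.19227
Overall risk P(Y=1) = π·p₁ + (1−π)·p₀ = 0.75×0.65098 + 0.25×0.19227 = 0.5363.
Under exogeneity, PAF = [P(Y=1) − p₀] / P(Y=1).
PAF = (0.5363 − 0.19227) / 0.5363 ≈ 0.6415

PAF ≈ 0.641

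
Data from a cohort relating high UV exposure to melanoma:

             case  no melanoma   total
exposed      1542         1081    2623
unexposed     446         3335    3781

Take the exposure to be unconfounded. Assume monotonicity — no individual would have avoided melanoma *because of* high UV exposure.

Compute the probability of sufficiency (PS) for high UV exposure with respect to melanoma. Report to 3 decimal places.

p₁ = P(outcome | exposed) = 1542/2623 = 0.58788
p₀ = P(outcome | unexposed) = 446/3781 = 0.11796
Under exogeneity and monotonicity, PS = (p₁ − p₀) / (1 − p₀).
PS = (0.58788 − 0.11796) / (1 − 0.11796) = 0.46992 / 0.88204 ≈ 0.5328

PS ≈ 0.533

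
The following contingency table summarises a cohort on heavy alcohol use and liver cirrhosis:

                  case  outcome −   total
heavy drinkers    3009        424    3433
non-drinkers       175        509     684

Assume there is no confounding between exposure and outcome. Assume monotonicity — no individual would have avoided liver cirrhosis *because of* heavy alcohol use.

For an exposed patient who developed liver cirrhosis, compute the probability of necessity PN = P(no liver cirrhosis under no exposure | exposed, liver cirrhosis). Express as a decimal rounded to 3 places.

PN ≈ 0.708

p₁ = P(outcome | exposed) = 3009/3433 = 0.87649
p₀ = P(outcome | unexposed) = 175/684 = 0.25585
Under exogeneity and monotonicity, PN = (p₁ − p₀)/p₁.
PN = (0.87649 − 0.25585) / 0.87649 ≈ 0.7081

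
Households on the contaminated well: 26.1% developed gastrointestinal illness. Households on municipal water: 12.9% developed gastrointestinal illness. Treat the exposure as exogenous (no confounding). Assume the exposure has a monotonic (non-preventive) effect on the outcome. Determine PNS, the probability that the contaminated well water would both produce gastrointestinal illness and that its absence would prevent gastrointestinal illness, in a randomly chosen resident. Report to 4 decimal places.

p₁ = 0.261, p₀ = 0.129.
Under exogeneity and monotonicity, PNS = p₁ − p₀.
PNS = 0.261 − 0.129 = 0.132

PNS ≈ 0.1320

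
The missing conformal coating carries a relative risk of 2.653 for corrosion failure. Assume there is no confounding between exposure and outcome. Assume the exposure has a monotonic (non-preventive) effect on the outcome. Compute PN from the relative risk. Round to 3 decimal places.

PN ≈ 0.623

Under exogeneity and monotonicity, PN = (RR − 1) / RR = 1 − 1/RR.
PN = (2.653 − 1) / 2.653 = 1.653 / 2.653 ≈ 0.6231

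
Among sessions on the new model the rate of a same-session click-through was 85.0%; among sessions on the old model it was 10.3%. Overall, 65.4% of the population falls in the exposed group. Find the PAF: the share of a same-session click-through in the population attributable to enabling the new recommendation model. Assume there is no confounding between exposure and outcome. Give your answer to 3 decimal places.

p₁ = 0.85, p₀ = 0.103.
Overall risk P(Y=1) = π·p₁ + (1−π)·p₀ = 0.654×0.85 + 0.346×0.103 = 0.59154.
Under exogeneity, PAF = [P(Y=1) − p₀] / P(Y=1).
PAF = (0.59154 − 0.103) / 0.59154 ≈ 0.8259

PAF ≈ 0.826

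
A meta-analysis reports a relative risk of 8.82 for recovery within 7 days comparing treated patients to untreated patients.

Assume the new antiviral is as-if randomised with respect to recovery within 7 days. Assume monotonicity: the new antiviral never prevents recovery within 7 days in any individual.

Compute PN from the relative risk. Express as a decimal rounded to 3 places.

PN ≈ 0.887

Under exogeneity and monotonicity, PN = (RR − 1) / RR = 1 − 1/RR.
PN = (8.82 − 1) / 8.82 = 7.82 / 8.82 ≈ 0.8866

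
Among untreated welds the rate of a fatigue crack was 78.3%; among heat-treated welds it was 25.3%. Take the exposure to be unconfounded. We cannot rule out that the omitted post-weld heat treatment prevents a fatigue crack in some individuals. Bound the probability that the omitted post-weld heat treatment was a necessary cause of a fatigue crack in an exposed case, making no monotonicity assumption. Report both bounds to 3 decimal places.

p₁ = 0.783, p₀ = 0.253.
Under exogeneity alone the bounds on PN are max{0,(p₁−p₀)/p₁} ≤ PN ≤ min{1,(1−p₀)/p₁}.
  lower = (p₁ − p₀)/p₁ = 0.53 / 0.783 ≈ 0.6769
  upper = min{1, (1 − p₀)/p₁} = 0.747 / 0.783 ≈ 0.9540

0.677 ≤ PN ≤ 0.954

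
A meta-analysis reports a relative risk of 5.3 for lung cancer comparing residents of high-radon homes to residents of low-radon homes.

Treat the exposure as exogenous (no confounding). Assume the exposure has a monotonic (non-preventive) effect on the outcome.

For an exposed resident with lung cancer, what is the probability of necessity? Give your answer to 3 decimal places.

Under exogeneity and monotonicity, PN = (RR − 1) / RR = 1 − 1/RR.
PN = (5.3 − 1) / 5.3 = 4.3 / 5.3 ≈ 0.8113

PN ≈ 0.811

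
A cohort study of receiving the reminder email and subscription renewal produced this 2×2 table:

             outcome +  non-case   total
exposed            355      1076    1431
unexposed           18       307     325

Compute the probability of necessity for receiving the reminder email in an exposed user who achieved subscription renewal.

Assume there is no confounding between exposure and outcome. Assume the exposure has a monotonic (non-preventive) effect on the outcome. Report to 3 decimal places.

PN ≈ 0.777

p₁ = P(outcome | exposed) = 355/1431 = 0.24808
p₀ = P(outcome | unexposed) = 18/325 = 0.055385
Under exogeneity and monotonicity, PN = (p₁ − p₀) / p₁.
PN = (0.24808 − 0.055385) / 0.24808 = 0.19269 / 0.24808 ≈ 0.7767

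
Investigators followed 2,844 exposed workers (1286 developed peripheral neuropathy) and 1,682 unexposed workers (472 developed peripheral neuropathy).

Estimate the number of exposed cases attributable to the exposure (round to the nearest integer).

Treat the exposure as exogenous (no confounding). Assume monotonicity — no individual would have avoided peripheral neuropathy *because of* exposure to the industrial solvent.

about 488 cases

p₁ = P(outcome | exposed) = 1286/2844 = 0.45218
p₀ = P(outcome | unexposed) = 472/1682 = 0.28062
PN = (p₁ − p₀)/p₁ = (0.45218 − 0.28062) / 0.45218 ≈ 0.37941.
Attributable cases ≈ PN × (exposed cases) = 0.37941 × 1286 ≈ 487.92.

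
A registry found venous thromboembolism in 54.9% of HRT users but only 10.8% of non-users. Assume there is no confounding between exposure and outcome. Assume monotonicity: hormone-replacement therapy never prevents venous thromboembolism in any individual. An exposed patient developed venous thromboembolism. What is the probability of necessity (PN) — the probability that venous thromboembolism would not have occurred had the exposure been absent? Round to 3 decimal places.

PN ≈ 0.803

p₁ = 0.549, p₀ = 0.108.
Under exogeneity and monotonicity, PN = (p₁ − p₀) / p₁.
PN = (0.549 − 0.108) / 0.549 = 0.441 / 0.549 ≈ 0.8033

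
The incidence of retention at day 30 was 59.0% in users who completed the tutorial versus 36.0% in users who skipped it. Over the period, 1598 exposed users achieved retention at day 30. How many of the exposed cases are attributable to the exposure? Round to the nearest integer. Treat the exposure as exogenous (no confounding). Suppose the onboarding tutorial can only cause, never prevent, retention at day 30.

about 623 cases

p₁ = 0.59, p₀ = 0.36.
PN = (p₁ − p₀)/p₁ = (0.59 − 0.36) / 0.59 ≈ 0.38983.
Attributable cases ≈ PN × (exposed cases) = 0.38983 × 1598 ≈ 622.95.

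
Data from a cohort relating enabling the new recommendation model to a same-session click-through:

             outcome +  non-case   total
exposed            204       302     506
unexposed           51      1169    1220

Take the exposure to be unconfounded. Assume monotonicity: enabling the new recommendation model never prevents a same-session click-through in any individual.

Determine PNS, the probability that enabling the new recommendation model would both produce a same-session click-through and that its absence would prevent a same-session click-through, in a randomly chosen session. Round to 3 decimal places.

PNS ≈ 0.361

p₁ = P(outcome | exposed) = 204/506 = 0.40316
p₀ = P(outcome | unexposed) = 51/1220 = 0.041803
Under exogeneity and monotonicity, PNS = p₁ − p₀.
PNS = 0.40316 − 0.041803 = 0.36136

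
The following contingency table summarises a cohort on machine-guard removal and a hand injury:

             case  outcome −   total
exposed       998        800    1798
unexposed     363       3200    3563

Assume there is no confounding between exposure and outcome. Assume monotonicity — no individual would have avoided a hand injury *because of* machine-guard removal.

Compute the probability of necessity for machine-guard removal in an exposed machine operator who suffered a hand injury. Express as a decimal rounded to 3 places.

PN ≈ 0.816

p₁ = P(outcome | exposed) = 998/1798 = 0.55506
p₀ = P(outcome | unexposed) = 363/3563 = 0.10188
Under exogeneity and monotonicity, PN = (p₁ − p₀) / p₁.
PN = (0.55506 − 0.10188) / 0.55506 = 0.45318 / 0.55506 ≈ 0.8165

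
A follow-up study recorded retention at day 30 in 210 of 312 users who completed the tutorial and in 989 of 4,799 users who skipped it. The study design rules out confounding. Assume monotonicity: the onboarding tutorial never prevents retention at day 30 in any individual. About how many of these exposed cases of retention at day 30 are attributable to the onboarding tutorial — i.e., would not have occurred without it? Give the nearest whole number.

about 146 cases

p₁ = P(outcome | exposed) = 210/312 = 0.67308
p₀ = P(outcome | unexposed) = 989/4799 = 0.20608
PN = (p₁ − p₀)/p₁ = (0.67308 − 0.20608) / 0.67308 ≈ 0.69382.
Attributable cases ≈ PN × (exposed cases) = 0.69382 × 210 ≈ 145.70.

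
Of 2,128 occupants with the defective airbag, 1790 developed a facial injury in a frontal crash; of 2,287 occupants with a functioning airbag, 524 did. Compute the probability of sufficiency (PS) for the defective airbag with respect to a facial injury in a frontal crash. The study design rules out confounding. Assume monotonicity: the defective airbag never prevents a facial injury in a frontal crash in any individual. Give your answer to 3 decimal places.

PS ≈ 0.794

p₁ = P(outcome | exposed) = 1790/2128 = 0.84117
p₀ = P(outcome | unexposed) = 524/2287 = 0.22912
Under exogeneity and monotonicity, PS = (p₁ − p₀) / (1 − p₀).
PS = (0.84117 − 0.22912) / (1 − 0.22912) = 0.61204 / 0.77088 ≈ 0.7940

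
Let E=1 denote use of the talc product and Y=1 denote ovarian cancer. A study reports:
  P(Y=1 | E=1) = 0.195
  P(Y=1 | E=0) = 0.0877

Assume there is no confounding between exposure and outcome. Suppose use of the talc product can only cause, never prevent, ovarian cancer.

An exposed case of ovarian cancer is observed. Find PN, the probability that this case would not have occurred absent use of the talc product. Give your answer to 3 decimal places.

Let p₁ = 0.195, p₀ = 0.0877.
Under exogeneity and monotonicity, PN = (p₁ − p₀) / p₁.
PN = (0.195 − 0.0877) / 0.195 = 0.1073 / 0.195 ≈ 0.5503

PN ≈ 0.550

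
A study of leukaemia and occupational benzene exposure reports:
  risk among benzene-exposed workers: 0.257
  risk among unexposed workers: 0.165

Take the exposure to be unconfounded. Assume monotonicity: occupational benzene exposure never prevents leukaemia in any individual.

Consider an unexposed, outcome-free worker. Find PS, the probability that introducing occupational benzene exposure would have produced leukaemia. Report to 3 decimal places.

PS ≈ 0.110

Let p₁ = 0.257, p₀ = 0.165.
Under exogeneity and monotonicity, PS = (p₁ − p₀) / (1 − p₀).
PS = (0.257 − 0.165) / (1 − 0.165) = 0.092 / 0.835 ≈ 0.1102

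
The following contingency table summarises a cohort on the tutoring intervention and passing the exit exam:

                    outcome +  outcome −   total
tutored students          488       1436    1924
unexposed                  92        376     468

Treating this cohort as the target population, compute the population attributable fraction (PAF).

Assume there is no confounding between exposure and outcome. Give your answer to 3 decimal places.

PAF ≈ 0.189

p₁ = P(outcome | exposed) = 488/1924 = 0.25364
p₀ = P(outcome | unexposed) = 92/468 = 0.19658
Exposure prevalence π = 1924/2392 = 0.80435; overall risk P(Y=1) = 0.24247.
Under exogeneity, PAF = [P(Y=1) − p₀]/P(Y=1).
PAF = (0.24247 − 0.19658) / 0.24247 ≈ 0.1893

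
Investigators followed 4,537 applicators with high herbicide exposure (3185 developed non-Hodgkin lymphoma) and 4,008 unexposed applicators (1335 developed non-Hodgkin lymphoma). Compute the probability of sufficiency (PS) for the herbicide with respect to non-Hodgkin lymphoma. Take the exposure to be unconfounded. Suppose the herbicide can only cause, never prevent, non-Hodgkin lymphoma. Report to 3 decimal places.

PS ≈ 0.553

p₁ = P(outcome | exposed) = 3185/4537 = 0.70201
p₀ = P(outcome | unexposed) = 1335/4008 = 0.33308
Under exogeneity and monotonicity, PS = (p₁ − p₀) / (1 − p₀).
PS = (0.70201 − 0.33308) / (1 − 0.33308) = 0.36892 / 0.66692 ≈ 0.5532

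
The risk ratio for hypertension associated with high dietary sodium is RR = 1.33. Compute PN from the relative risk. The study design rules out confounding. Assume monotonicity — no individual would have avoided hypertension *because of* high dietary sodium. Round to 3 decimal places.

Under exogeneity and monotonicity, PN = (RR − 1) / RR = 1 − 1/RR.
PN = (1.33 − 1) / 1.33 = 0.33 / 1.33 ≈ 0.2481

PN ≈ 0.248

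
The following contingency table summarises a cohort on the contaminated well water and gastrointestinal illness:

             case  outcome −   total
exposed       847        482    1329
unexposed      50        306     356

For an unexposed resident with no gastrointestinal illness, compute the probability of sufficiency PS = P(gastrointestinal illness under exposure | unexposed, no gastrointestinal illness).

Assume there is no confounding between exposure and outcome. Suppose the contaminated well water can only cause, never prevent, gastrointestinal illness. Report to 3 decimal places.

PS ≈ 0.578

p₁ = P(outcome | exposed) = 847/1329 = 0.63732
p₀ = P(outcome | unexposed) = 50/356 = 0.14045
Under exogeneity and monotonicity, PS = (p₁ − p₀)/(1 − p₀).
PS = (0.63732 − 0.14045) / 0.85955 ≈ 0.5781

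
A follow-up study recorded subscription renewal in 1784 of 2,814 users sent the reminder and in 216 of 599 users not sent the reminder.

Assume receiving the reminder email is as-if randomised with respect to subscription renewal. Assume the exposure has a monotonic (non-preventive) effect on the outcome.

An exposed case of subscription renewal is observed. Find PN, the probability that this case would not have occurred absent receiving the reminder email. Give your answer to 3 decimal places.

p₁ = P(outcome | exposed) = 1784/2814 = 0.63397
p₀ = P(outcome | unexposed) = 216/599 = 0.3606
Under exogeneity and monotonicity, PN = (p₁ − p₀) / p₁.
PN = (0.63397 − 0.3606) / 0.63397 = 0.27337 / 0.63397 ≈ 0.4312

PN ≈ 0.431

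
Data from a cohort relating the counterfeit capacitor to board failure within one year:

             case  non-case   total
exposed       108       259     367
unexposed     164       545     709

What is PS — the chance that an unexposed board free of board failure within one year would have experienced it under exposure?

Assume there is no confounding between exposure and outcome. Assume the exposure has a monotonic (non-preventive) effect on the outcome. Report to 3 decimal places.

PS ≈ 0.082

p₁ = P(outcome | exposed) = 108/367 = 0.29428
p₀ = P(outcome | unexposed) = 164/709 = 0.23131
Under exogeneity and monotonicity, PS = (p₁ − p₀)/(1 − p₀).
PS = (0.29428 − 0.23131) / 0.76869 ≈ 0.0819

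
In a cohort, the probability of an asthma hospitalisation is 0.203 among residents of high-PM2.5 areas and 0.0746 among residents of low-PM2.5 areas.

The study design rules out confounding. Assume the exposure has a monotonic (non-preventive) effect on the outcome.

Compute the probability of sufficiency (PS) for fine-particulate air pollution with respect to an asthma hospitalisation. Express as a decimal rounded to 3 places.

Let p₁ = 0.203, p₀ = 0.0746.
Under exogeneity and monotonicity, PS = (p₁ − p₀) / (1 − p₀).
PS = (0.203 − 0.0746) / (1 − 0.0746) = 0.1284 / 0.9254 ≈ 0.1388

PS ≈ 0.139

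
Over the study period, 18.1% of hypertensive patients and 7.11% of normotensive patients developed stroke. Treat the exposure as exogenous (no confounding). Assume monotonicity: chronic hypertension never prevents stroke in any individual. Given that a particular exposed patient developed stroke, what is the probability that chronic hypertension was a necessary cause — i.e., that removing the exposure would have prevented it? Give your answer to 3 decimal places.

p₁ = 0.181, p₀ = 0.0711.
Under exogeneity and monotonicity, PN = (p₁ − p₀) / p₁.
PN = (0.181 − 0.0711) / 0.181 = 0.1099 / 0.181 ≈ 0.6072

PN ≈ 0.607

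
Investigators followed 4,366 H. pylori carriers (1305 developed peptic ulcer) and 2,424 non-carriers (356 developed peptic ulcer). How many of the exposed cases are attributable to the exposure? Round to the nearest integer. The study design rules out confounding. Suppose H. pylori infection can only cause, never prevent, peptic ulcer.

p₁ = P(outcome | exposed) = 1305/4366 = 0.2989
p₀ = P(outcome | unexposed) = 356/2424 = 0.14686
PN = (p₁ − p₀)/p₁ = (0.2989 − 0.14686) / 0.2989 ≈ 0.50865.
Attributable cases ≈ PN × (exposed cases) = 0.50865 × 1305 ≈ 663.79.

about 664 cases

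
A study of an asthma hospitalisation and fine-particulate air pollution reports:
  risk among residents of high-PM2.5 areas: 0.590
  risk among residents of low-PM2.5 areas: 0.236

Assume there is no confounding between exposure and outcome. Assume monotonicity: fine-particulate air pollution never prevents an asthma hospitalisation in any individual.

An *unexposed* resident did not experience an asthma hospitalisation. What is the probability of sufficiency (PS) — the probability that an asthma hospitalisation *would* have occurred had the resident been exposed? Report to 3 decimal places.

Let p₁ = 0.59, p₀ = 0.236.
Under exogeneity and monotonicity, PS = (p₁ − p₀) / (1 − p₀).
PS = (0.59 − 0.236) / (1 − 0.236) = 0.354 / 0.764 ≈ 0.4634

PS ≈ 0.463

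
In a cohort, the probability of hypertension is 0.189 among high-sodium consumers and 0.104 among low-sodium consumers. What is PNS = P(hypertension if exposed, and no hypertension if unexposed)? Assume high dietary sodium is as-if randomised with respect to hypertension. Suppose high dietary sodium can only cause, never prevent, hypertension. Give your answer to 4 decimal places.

Let p₁ = 0.189, p₀ = 0.104.
Under exogeneity and monotonicity, PNS = p₁ − p₀.
PNS = 0.189 − 0.104 = 0.085

PNS ≈ 0.0850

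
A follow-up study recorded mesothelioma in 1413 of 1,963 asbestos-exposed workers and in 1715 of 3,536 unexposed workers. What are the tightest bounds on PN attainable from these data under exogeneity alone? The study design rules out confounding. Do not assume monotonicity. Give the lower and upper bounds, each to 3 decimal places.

p₁ = P(outcome | exposed) = 1413/1963 = 0.71982
p₀ = P(outcome | unexposed) = 1715/3536 = 0.48501
Under exogeneity alone the bounds on PN are max{0,(p₁−p₀)/p₁} ≤ PN ≤ min{1,(1−p₀)/p₁}.
  lower = (p₁ − p₀)/p₁ = 0.23481 / 0.71982 ≈ 0.3262
  upper = min{1, (1 − p₀)/p₁} = 0.51499 / 0.71982 ≈ 0.7154

0.326 ≤ PN ≤ 0.715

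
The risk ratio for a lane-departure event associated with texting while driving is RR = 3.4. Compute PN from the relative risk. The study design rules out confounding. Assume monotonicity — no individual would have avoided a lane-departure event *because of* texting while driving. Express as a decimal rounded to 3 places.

PN ≈ 0.706

Under exogeneity and monotonicity, PN = (RR − 1) / RR = 1 − 1/RR.
PN = (3.4 − 1) / 3.4 = 2.4 / 3.4 ≈ 0.7059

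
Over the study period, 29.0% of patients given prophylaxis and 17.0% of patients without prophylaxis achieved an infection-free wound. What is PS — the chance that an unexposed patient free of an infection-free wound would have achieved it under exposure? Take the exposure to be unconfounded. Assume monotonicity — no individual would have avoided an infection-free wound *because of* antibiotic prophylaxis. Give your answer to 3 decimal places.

p₁ = 0.29, p₀ = 0.17.
Under exogeneity and monotonicity, PS = (p₁ − p₀) / (1 − p₀).
PS = (0.29 − 0.17) / (1 − 0.17) = 0.12 / 0.83 ≈ 0.1446

PS ≈ 0.145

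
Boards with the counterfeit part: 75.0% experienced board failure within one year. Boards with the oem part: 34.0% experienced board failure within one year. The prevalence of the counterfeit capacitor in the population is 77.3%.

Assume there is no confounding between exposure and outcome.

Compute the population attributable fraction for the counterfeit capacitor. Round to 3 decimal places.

PAF ≈ 0.482

p₁ = 0.75, p₀ = 0.34.
Overall risk P(Y=1) = π·p₁ + (1−π)·p₀ = 0.773×0.75 + 0.227×0.34 = 0.65693.
Under exogeneity, PAF = [P(Y=1) − p₀] / P(Y=1).
PAF = (0.65693 − 0.34) / 0.65693 ≈ 0.4824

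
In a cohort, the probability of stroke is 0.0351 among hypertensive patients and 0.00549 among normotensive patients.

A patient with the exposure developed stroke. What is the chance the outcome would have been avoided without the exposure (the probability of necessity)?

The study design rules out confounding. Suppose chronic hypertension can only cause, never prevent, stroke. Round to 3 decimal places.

Let p₁ = 0.0351, p₀ = 0.00549.
Under exogeneity and monotonicity, PN = (p₁ − p₀) / p₁.
PN = (0.0351 − 0.00549) / 0.0351 = 0.02961 / 0.0351 ≈ 0.8436

PN ≈ 0.844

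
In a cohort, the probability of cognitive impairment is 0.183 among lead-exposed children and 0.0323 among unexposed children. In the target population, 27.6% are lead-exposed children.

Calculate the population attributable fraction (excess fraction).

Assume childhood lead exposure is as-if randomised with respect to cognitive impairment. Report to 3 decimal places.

PAF ≈ 0.563

Let p₁ = 0.183, p₀ = 0.0323.
Overall risk P(Y=1) = π·p₁ + (1−π)·p₀ = 0.276×0.183 + 0.724×0.0323 = 0.073893.
Under exogeneity, PAF = [P(Y=1) − p₀] / P(Y=1).
PAF = (0.073893 − 0.0323) / 0.073893 ≈ 0.5629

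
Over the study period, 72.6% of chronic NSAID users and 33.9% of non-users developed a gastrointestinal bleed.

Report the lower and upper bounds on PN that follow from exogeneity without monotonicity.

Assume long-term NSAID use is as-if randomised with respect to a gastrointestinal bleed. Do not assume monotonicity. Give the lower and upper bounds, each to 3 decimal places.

p₁ = 0.726, p₀ = 0.339.
Under exogeneity alone the bounds on PN are max{0,(p₁−p₀)/p₁} ≤ PN ≤ min{1,(1−p₀)/p₁}.
  lower = (p₁ − p₀)/p₁ = 0.387 / 0.726 ≈ 0.5331
  upper = min{1, (1 − p₀)/p₁} = 0.661 / 0.726 ≈ 0.9105

0.533 ≤ PN ≤ 0.910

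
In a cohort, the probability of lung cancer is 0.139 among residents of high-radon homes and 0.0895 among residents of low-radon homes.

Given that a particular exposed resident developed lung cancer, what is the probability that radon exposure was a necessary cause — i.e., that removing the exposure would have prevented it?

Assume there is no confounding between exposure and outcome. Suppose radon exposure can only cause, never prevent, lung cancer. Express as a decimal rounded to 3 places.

Let p₁ = 0.139, p₀ = 0.0895.
Under exogeneity and monotonicity, PN = (p₁ − p₀) / p₁.
PN = (0.139 − 0.0895) / 0.139 = 0.0495 / 0.139 ≈ 0.3561

PN ≈ 0.356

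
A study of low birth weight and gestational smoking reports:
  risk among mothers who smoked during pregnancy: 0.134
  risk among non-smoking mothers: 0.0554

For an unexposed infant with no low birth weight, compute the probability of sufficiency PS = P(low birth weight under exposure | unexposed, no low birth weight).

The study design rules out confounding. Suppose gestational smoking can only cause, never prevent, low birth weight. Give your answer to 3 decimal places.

Let p₁ = 0.134, p₀ = 0.0554.
Under exogeneity and monotonicity, PS = (p₁ − p₀) / (1 − p₀).
PS = (0.134 − 0.0554) / (1 − 0.0554) = 0.0786 / 0.9446 ≈ 0.0832

PS ≈ 0.083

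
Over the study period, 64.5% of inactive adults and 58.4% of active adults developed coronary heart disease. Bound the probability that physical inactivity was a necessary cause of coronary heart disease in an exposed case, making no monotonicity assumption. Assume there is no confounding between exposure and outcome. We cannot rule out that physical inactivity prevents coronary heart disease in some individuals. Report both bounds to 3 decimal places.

p₁ = 0.645, p₀ = 0.584.
Under exogeneity alone the bounds on PN are max{0,(p₁−p₀)/p₁} ≤ PN ≤ min{1,(1−p₀)/p₁}.
  lower = (p₁ − p₀)/p₁ = 0.061 / 0.645 ≈ 0.0946
  upper = min{1, (1 − p₀)/p₁} = 0.416 / 0.645 ≈ 0.6450

0.095 ≤ PN ≤ 0.645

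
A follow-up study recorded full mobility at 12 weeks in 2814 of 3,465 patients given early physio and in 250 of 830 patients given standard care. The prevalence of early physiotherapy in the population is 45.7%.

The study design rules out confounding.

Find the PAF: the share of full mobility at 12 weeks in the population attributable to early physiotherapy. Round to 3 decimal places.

PAF ≈ 0.437

p₁ = P(outcome | exposed) = 2814/3465 = 0.81212
p₀ = P(outcome | unexposed) = 250/830 = 0.3012
Overall risk P(Y=1) = π·p₁ + (1−π)·p₀ = 0.457×0.81212 + 0.543×0.3012 = 0.53469.
Under exogeneity, PAF = [P(Y=1) − p₀] / P(Y=1).
PAF = (0.53469 − 0.3012) / 0.53469 ≈ 0.4367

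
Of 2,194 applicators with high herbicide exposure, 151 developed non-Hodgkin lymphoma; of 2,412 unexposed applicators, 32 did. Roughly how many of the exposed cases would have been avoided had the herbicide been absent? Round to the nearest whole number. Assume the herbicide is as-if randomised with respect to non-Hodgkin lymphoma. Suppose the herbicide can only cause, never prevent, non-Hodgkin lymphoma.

p₁ = P(outcome | exposed) = 151/2194 = 0.068824
p₀ = P(outcome | unexposed) = 32/2412 = 0.013267
PN = (p₁ − p₀)/p₁ = (0.068824 − 0.013267) / 0.068824 ≈ 0.80723.
Attributable cases ≈ PN × (exposed cases) = 0.80723 × 151 ≈ 121.89.

about 122 cases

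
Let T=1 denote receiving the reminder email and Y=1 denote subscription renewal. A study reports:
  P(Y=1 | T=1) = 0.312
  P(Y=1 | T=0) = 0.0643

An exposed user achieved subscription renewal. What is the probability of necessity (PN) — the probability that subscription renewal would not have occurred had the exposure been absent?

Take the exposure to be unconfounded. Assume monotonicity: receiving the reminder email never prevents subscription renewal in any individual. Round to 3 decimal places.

Let p₁ = 0.312, p₀ = 0.0643.
Under exogeneity and monotonicity, PN = (p₁ − p₀) / p₁.
PN = (0.312 − 0.0643) / 0.312 = 0.2477 / 0.312 ≈ 0.7939

PN ≈ 0.794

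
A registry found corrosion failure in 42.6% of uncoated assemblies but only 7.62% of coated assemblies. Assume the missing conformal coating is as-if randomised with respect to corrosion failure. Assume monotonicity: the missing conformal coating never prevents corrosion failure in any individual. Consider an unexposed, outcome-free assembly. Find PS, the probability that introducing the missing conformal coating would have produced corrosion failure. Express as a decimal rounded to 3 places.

PS ≈ 0.379

p₁ = 0.426, p₀ = 0.0762.
Under exogeneity and monotonicity, PS = (p₁ − p₀) / (1 − p₀).
PS = (0.426 − 0.0762) / (1 − 0.0762) = 0.3498 / 0.9238 ≈ 0.3787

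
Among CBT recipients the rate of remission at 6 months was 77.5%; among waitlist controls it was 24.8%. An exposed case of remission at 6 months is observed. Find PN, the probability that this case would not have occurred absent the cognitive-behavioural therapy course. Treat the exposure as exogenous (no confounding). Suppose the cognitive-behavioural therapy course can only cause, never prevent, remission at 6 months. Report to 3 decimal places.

PN ≈ 0.680

p₁ = 0.775, p₀ = 0.248.
Under exogeneity and monotonicity, PN = (p₁ − p₀) / p₁.
PN = (0.775 − 0.248) / 0.775 = 0.527 / 0.775 ≈ 0.6800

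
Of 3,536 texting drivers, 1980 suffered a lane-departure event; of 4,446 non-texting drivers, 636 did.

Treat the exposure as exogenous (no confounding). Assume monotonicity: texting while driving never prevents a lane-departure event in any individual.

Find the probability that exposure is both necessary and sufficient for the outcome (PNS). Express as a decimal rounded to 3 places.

PNS ≈ 0.417

p₁ = P(outcome | exposed) = 1980/3536 = 0.55995
p₀ = P(outcome | unexposed) = 636/4446 = 0.14305
Under exogeneity and monotonicity, PNS = p₁ − p₀.
PNS = 0.55995 − 0.14305 = 0.4169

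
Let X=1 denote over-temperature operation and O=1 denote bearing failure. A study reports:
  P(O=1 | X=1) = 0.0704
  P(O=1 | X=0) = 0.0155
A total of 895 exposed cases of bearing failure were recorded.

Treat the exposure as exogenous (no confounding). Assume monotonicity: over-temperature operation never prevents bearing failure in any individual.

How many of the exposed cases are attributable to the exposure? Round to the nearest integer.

Let p₁ = 0.0704, p₀ = 0.0155.
PN = (p₁ − p₀)/p₁ = (0.0704 − 0.0155) / 0.0704 ≈ 0.77983.
Attributable cases ≈ PN × (exposed cases) = 0.77983 × 895 ≈ 697.95.

about 698 cases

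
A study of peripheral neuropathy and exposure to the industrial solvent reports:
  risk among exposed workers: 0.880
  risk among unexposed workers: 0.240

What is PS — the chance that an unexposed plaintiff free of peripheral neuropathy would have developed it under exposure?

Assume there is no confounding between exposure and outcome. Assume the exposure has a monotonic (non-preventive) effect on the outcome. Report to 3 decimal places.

PS ≈ 0.842

Let p₁ = 0.88, p₀ = 0.24.
Under exogeneity and monotonicity, PS = (p₁ − p₀) / (1 − p₀).
PS = (0.88 − 0.24) / (1 − 0.24) = 0.64 / 0.76 ≈ 0.8421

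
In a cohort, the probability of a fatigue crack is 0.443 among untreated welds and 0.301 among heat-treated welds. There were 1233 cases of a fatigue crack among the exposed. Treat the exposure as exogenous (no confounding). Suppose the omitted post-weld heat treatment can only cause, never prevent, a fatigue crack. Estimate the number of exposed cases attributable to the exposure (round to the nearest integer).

about 395 cases

Let p₁ = 0.443, p₀ = 0.301.
PN = (p₁ − p₀)/p₁ = (0.443 − 0.301) / 0.443 ≈ 0.32054.
Attributable cases ≈ PN × (exposed cases) = 0.32054 × 1233 ≈ 395.23.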